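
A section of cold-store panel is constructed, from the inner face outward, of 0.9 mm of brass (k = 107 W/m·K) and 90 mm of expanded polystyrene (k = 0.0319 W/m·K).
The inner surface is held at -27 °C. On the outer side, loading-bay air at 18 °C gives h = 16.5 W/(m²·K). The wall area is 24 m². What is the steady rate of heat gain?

Model the wall as resistances in series:
R_brass = L/(kA) = 0.0009/(107×24) = 3.505×10^-7 K/W
R_expanded polystyrene = L/(kA) = 0.09/(0.0319×24) = 0.1176 K/W
R_outer film = 1/(h_o·A) = 1/(16.5×24) = 0.002525 K/W
R_total = 0.1201 K/W
Q = ΔT / R_total = 45 / 0.1201

Q ≈ 375 W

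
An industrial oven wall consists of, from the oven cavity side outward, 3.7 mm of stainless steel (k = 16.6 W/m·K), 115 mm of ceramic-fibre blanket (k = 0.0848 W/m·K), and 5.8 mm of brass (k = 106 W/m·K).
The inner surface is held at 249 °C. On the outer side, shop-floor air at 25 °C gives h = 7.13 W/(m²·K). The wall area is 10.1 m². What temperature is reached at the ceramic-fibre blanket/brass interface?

T ≈ 46 °C

Using the resistance-network approach (series):
R_stainless steel = L/(kA) = 0.0037/(16.6×10.1) = 2.207×10^-5 K/W
R_ceramic-fibre blanket = L/(kA) = 0.115/(0.0848×10.1) = 0.1343 K/W
R_brass = L/(kA) = 0.0058/(106×10.1) = 5.418×10^-6 K/W
R_outer film = 1/(h_o·A) = 1/(7.13×10.1) = 0.01389 K/W
R_total = 0.1482 K/W;  Q = ΔT/R_total = 224/0.1482 = 1512 W
T_interface = T_inner − Q·ΣR(inner→interface) = 249 − 1510×0.1343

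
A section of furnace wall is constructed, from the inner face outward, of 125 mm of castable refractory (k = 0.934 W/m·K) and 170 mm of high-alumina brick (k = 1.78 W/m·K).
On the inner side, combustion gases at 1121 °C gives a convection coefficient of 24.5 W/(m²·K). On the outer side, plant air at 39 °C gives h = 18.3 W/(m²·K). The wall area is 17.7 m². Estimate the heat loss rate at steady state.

Using the resistance-network approach (series):
R_inner film = 1/(h_i·A) = 1/(24.5×17.7) = 0.002306 K/W
R_castable refractory = L/(kA) = 0.125/(0.934×17.7) = 0.007561 K/W
R_high-alumina brick = L/(kA) = 0.17/(1.78×17.7) = 0.005396 K/W
R_outer film = 1/(h_o·A) = 1/(18.3×17.7) = 0.003087 K/W
R_total = 0.01835 K/W
Q = ΔT / R_total = 1082 / 0.01835

Q ≈ 59000 W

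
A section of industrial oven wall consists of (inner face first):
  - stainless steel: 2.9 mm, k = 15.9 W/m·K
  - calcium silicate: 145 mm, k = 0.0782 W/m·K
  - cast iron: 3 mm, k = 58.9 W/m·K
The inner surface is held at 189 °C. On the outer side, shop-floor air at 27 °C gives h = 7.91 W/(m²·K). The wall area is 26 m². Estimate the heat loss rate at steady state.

Treating each layer as a thermal resistance in series:
R_stainless steel = L/(kA) = 0.0029/(15.9×26) = 7.015×10^-6 K/W
R_calcium silicate = L/(kA) = 0.145/(0.0782×26) = 0.07132 K/W
R_cast iron = L/(kA) = 0.003/(58.9×26) = 1.959×10^-6 K/W
R_outer film = 1/(h_o·A) = 1/(7.91×26) = 0.004862 K/W
R_total = 0.07619 K/W
Q = ΔT / R_total = 162 / 0.07619

Q ≈ 2130 W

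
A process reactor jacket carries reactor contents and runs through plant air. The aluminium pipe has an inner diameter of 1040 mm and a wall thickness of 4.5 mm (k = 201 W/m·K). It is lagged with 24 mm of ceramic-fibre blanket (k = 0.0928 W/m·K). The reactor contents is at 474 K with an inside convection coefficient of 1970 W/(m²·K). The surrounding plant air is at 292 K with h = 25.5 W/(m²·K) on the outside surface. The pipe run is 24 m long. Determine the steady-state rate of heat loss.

Q ≈ 49500 W

Per-layer cylindrical resistances, series-summed:
R_inner film = 1/(h_i·2πr₁L) = 1/(1970×2π×0.52×24) = 6.474×10^-6 K/W
R_aluminium pipe wall = ln(524.5/520)/(2π×201×24) = 2.843×10^-7 K/W
R_ceramic-fibre blanket = ln(548.5/524.5)/(2π×0.0928×24) = 0.003197 K/W
R_outer film = 1/(h_o·2πr_oL) = 1/(25.5×2π×0.5485×24) = 4.741×10^-4 K/W
R_total = 0.003678 K/W
Q = ΔT/R_total = 182/0.003678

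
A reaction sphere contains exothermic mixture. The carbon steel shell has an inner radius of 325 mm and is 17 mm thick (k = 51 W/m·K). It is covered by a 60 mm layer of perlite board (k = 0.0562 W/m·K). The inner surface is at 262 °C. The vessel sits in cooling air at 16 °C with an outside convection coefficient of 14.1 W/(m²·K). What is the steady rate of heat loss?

Q ≈ 377 W

For a spherical shell R = (1/r₁ − 1/r₂)/(4πk); film R = 1/(h·4πr²). In series:
R_carbon steel shell = (1/0.325 − 1/0.342)/(4π×51) = 2.386×10^-4 K/W
R_perlite board = (1/0.342 − 1/0.402)/(4π×0.0562) = 0.6179 K/W
R_outer film = 1/(h·4πr_o²) = 1/(14.1×4π×0.402²) = 0.03492 K/W
R_total = 0.6531 K/W
Q = ΔT/R_total = 246/0.6531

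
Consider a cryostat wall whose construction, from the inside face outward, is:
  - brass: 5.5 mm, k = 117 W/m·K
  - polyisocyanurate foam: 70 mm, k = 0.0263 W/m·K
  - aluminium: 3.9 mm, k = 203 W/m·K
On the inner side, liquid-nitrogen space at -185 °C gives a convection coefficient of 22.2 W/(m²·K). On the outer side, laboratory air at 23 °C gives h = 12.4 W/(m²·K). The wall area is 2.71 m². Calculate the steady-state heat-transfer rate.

Using the resistance-network approach (series):
R_inner film = 1/(h_i·A) = 1/(22.2×2.71) = 0.01662 K/W
R_brass = L/(kA) = 0.0055/(117×2.71) = 1.735×10^-5 K/W
R_polyisocyanurate foam = L/(kA) = 0.07/(0.0263×2.71) = 0.9821 K/W
R_aluminium = L/(kA) = 0.0039/(203×2.71) = 7.089×10^-6 K/W
R_outer film = 1/(h_o·A) = 1/(12.4×2.71) = 0.02976 K/W
R_total = 1.029 K/W
Q = ΔT / R_total = 208 / 1.029

Q ≈ 202 W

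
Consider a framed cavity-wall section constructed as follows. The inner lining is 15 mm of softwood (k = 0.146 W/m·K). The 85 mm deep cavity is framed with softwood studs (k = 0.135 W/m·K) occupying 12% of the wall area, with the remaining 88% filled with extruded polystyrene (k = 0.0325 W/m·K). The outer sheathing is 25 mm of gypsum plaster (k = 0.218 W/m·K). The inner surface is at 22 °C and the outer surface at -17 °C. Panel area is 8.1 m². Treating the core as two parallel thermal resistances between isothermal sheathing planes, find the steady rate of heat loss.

Sheathing layers in series; stud and cavity paths in parallel between them.
R_inner = 0.015/(0.146×8.1) = 0.01268 K/W
R_stud  = 0.085/(0.135×0.12×8.1) = 0.6478 K/W
R_cav   = 0.085/(0.0325×0.88×8.1) = 0.3669 K/W
1/R_core = 1/R_stud + 1/R_cav → R_core = 0.2342 K/W
R_outer = 0.025/(0.218×8.1) = 0.01416 K/W
R_total = 0.2611 K/W
Q = ΔT/R_total = 39/0.2611

Q ≈ 149 W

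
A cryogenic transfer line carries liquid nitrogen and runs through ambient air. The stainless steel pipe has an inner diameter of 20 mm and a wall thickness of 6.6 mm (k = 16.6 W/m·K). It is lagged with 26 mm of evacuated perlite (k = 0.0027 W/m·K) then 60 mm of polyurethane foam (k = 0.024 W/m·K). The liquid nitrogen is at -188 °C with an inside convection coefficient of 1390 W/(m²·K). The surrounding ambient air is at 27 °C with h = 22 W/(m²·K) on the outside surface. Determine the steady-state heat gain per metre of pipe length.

q′ ≈ 3.5 W/m

Per-layer cylindrical resistances, series-summed:
R_inner film = 1/(h_i·2πr₁L) = 1/(1390×2π×0.01×1) = 0.01145 K/W
R_stainless steel pipe wall = ln(16.6/10)/(2π×16.6×1) = 0.004859 K/W
R_evacuated perlite = ln(42.6/16.6)/(2π×0.0027×1) = 55.55 K/W
R_polyurethane foam = ln(102.6/42.6)/(2π×0.024×1) = 5.829 K/W
R_outer film = 1/(h_o·2πr_oL) = 1/(22×2π×0.1026×1) = 0.07051 K/W
R_total = 61.47 K/W
Q = ΔT/R_total = 215/61.47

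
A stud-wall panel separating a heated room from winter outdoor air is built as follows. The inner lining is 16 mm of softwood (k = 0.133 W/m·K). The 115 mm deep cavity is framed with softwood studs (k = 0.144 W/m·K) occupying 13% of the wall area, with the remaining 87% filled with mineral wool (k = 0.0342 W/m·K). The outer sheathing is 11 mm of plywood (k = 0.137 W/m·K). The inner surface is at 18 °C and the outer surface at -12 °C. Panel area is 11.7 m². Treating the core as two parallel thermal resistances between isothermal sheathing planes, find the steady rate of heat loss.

Q ≈ 136 W

Sheathing layers in series; stud and cavity paths in parallel between them.
R_inner = 0.016/(0.133×11.7) = 0.01028 K/W
R_stud  = 0.115/(0.144×0.13×11.7) = 0.5251 K/W
R_cav   = 0.115/(0.0342×0.87×11.7) = 0.3303 K/W
1/R_core = 1/R_stud + 1/R_cav → R_core = 0.2028 K/W
R_outer = 0.011/(0.137×11.7) = 0.006863 K/W
R_total = 0.2199 K/W
Q = ΔT/R_total = 30/0.2199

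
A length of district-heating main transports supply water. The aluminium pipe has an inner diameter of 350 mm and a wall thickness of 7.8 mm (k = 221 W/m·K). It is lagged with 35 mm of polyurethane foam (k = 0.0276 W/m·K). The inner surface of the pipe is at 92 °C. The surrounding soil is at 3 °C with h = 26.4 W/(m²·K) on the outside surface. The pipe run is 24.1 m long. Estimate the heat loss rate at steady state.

Treating each annulus and film as a series resistance:
R_aluminium pipe wall = ln(182.8/175)/(2π×221×24.1) = 1.303×10^-6 K/W
R_polyurethane foam = ln(217.8/182.8)/(2π×0.0276×24.1) = 0.04192 K/W
R_outer film = 1/(h_o·2πr_oL) = 1/(26.4×2π×0.2178×24.1) = 0.001149 K/W
R_total = 0.04307 K/W
Q = ΔT/R_total = 89/0.04307

Q ≈ 2070 W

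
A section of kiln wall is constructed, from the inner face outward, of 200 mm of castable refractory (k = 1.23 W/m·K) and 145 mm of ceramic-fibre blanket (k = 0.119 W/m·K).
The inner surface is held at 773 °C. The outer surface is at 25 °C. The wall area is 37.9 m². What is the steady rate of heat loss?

Q ≈ 20500 W

Model the wall as resistances in series:
R_castable refractory = L/(kA) = 0.2/(1.23×37.9) = 0.00429 K/W
R_ceramic-fibre blanket = L/(kA) = 0.145/(0.119×37.9) = 0.03215 K/W
R_total = 0.03644 K/W
Q = ΔT / R_total = 748 / 0.03644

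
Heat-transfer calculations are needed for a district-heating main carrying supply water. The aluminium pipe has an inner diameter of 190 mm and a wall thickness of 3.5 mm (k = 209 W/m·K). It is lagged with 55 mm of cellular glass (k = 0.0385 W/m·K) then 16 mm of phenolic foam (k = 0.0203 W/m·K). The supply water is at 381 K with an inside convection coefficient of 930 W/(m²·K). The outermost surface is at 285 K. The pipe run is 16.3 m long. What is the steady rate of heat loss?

Treating each annulus and film as a series resistance:
R_inner film = 1/(h_i·2πr₁L) = 1/(930×2π×0.095×16.3) = 1.105×10^-4 K/W
R_aluminium pipe wall = ln(98.5/95)/(2π×209×16.3) = 1.69×10^-6 K/W
R_cellular glass = ln(153.5/98.5)/(2π×0.0385×16.3) = 0.1125 K/W
R_phenolic foam = ln(169.5/153.5)/(2π×0.0203×16.3) = 0.04769 K/W
R_total = 0.1603 K/W
Q = ΔT/R_total = 96/0.1603

Q ≈ 599 W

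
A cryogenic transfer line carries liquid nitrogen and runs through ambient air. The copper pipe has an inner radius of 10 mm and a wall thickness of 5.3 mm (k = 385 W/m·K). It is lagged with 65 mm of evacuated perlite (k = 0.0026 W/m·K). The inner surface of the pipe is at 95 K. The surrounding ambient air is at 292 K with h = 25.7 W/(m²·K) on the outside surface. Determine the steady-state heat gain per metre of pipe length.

q′ ≈ 1.94 W/m

Per-layer cylindrical resistances, series-summed:
R_copper pipe wall = ln(15.3/10)/(2π×385×1) = 1.758×10^-4 K/W
R_evacuated perlite = ln(80.3/15.3)/(2π×0.0026×1) = 101.5 K/W
R_outer film = 1/(h_o·2πr_oL) = 1/(25.7×2π×0.0803×1) = 0.07712 K/W
R_total = 101.6 K/W
Q = ΔT/R_total = 197/101.6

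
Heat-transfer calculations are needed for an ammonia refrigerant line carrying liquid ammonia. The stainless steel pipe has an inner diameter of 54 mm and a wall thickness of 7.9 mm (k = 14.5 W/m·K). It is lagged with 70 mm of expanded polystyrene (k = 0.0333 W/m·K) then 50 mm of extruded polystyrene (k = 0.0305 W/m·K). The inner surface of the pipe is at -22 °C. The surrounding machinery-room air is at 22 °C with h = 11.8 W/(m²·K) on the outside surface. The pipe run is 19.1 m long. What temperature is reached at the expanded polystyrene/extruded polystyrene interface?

Cylindrical conduction, so R = ln(r₂/r₁)/(2πkL) per layer, in series:
R_stainless steel pipe wall = ln(34.9/27)/(2π×14.5×19.1) = 1.475×10^-4 K/W
R_expanded polystyrene = ln(104.9/34.9)/(2π×0.0333×19.1) = 0.2754 K/W
R_extruded polystyrene = ln(154.9/104.9)/(2π×0.0305×19.1) = 0.1065 K/W
R_outer film = 1/(h_o·2πr_oL) = 1/(11.8×2π×0.1549×19.1) = 0.004559 K/W
R_total = 0.3866 K/W
Q = ΔT/R_total = 44/0.3866
Q = 114 W
T_interface = T_inner + Q·ΣR(inner→interface) = -22 + 114×0.2755

T ≈ 9.36 °C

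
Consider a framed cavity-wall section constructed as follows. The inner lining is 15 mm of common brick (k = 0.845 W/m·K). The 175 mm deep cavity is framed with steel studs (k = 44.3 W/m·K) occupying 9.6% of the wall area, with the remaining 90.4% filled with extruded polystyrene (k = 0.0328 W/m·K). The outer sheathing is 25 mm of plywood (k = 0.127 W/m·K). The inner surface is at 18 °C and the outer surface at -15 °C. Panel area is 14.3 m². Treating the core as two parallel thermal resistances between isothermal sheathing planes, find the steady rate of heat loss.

Q ≈ 1850 W

Sheathing layers in series; stud and cavity paths in parallel between them.
R_inner = 0.015/(0.845×14.3) = 0.001241 K/W
R_stud  = 0.175/(44.3×0.096×14.3) = 0.002878 K/W
R_cav   = 0.175/(0.0328×0.904×14.3) = 0.4127 K/W
1/R_core = 1/R_stud + 1/R_cav → R_core = 0.002858 K/W
R_outer = 0.025/(0.127×14.3) = 0.01377 K/W
R_total = 0.01786 K/W
Q = ΔT/R_total = 33/0.01786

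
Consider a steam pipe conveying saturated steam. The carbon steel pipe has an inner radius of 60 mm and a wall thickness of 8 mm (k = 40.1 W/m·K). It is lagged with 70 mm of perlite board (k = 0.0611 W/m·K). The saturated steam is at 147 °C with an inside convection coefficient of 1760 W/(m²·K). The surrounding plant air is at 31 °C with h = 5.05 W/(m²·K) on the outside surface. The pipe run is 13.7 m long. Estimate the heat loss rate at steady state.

Q ≈ 766 W

Per-layer cylindrical resistances, series-summed:
R_inner film = 1/(h_i·2πr₁L) = 1/(1760×2π×0.06×13.7) = 1.1×10^-4 K/W
R_carbon steel pipe wall = ln(68/60)/(2π×40.1×13.7) = 3.626×10^-5 K/W
R_perlite board = ln(138/68)/(2π×0.0611×13.7) = 0.1346 K/W
R_outer film = 1/(h_o·2πr_oL) = 1/(5.05×2π×0.138×13.7) = 0.01667 K/W
R_total = 0.1514 K/W
Q = ΔT/R_total = 116/0.1514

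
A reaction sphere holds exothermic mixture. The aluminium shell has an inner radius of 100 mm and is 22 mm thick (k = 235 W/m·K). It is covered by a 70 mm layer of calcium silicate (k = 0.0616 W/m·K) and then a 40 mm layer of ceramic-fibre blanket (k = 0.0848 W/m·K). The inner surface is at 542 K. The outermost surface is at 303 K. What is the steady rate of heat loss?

Each spherical layer contributes R = (1/r_i − 1/r_o)/(4πk):
R_aluminium shell = (1/0.1 − 1/0.122)/(4π×235) = 6.106×10^-4 K/W
R_calcium silicate = (1/0.122 − 1/0.192)/(4π×0.0616) = 3.861 K/W
R_ceramic-fibre blanket = (1/0.192 − 1/0.232)/(4π×0.0848) = 0.8427 K/W
R_total = 4.704 K/W
Q = ΔT/R_total = 239/4.704

Q ≈ 50.8 W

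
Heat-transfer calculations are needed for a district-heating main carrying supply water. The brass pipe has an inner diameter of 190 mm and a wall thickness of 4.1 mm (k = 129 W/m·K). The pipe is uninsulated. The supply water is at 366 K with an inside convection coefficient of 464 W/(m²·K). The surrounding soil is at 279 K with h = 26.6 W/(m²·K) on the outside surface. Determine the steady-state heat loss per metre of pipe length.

q′ ≈ 1360 W/m

Cylindrical conduction, so R = ln(r₂/r₁)/(2πkL) per layer, in series:
R_inner film = 1/(h_i·2πr₁L) = 1/(464×2π×0.095×1) = 0.003611 K/W
R_brass pipe wall = ln(99.1/95)/(2π×129×1) = 5.213×10^-5 K/W
R_outer film = 1/(h_o·2πr_oL) = 1/(26.6×2π×0.0991×1) = 0.06038 K/W
R_total = 0.06404 K/W
Q = ΔT/R_total = 87/0.06404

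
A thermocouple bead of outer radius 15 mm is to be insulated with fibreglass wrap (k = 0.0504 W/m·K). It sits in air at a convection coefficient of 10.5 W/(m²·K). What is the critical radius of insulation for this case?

For a sphere r_cr = 2k/h = 2×0.0504/10.5
r_cr = 9.6 mm; since the bare radius (15 mm) is above r_cr, any added insulation will reduce heat loss.

r_cr ≈ 9.6 mm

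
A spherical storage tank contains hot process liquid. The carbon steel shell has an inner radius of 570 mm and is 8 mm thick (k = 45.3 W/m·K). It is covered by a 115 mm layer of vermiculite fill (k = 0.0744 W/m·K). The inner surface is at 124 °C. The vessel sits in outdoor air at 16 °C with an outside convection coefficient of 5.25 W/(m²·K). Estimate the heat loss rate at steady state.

Spherical conduction: R = (1/r_in − 1/r_out)/(4πk) per layer; series-sum.
R_carbon steel shell = (1/0.57 − 1/0.578)/(4π×45.3) = 4.266×10^-5 K/W
R_vermiculite fill = (1/0.578 − 1/0.693)/(4π×0.0744) = 0.3071 K/W
R_outer film = 1/(h·4πr_o²) = 1/(5.25×4π×0.693²) = 0.03156 K/W
R_total = 0.3387 K/W
Q = ΔT/R_total = 108/0.3387

Q ≈ 319 W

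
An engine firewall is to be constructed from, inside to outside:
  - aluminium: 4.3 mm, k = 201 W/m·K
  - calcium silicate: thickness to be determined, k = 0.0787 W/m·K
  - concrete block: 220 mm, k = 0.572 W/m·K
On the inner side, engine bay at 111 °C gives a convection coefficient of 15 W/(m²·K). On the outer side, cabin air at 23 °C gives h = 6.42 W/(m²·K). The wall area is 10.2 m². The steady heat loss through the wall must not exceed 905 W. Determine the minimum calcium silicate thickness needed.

Thermal resistances in series:
R_inner film = 1/(h_i·A) = 1/(15×10.2) = 0.006536 K/W
R_aluminium = L/(kA) = 0.0043/(201×10.2) = 2.097×10^-6 K/W
R_concrete block = L/(kA) = 0.22/(0.572×10.2) = 0.03771 K/W
R_outer film = 1/(h_o·A) = 1/(6.42×10.2) = 0.01527 K/W
Sum of the known resistances R_other = 0.05952 K/W
Required total resistance R_tot = ΔT/Q_allow = 88/905 = 0.09724 K/W
R_calcium silicate = R_tot − R_other = 0.03772 K/W
L = R·k·A = 0.03772×0.0787×10.2

L ≈ 30.3 mm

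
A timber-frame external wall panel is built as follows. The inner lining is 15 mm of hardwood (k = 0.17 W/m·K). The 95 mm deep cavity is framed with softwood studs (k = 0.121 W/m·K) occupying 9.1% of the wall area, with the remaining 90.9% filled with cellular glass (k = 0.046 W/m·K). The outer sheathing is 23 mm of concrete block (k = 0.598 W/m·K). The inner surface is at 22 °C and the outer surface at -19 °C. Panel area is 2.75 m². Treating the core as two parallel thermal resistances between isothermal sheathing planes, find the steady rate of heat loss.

Q ≈ 58.6 W

Sheathing layers in series; stud and cavity paths in parallel between them.
R_inner = 0.015/(0.17×2.75) = 0.03209 K/W
R_stud  = 0.095/(0.121×0.091×2.75) = 3.137 K/W
R_cav   = 0.095/(0.046×0.909×2.75) = 0.8262 K/W
1/R_core = 1/R_stud + 1/R_cav → R_core = 0.654 K/W
R_outer = 0.023/(0.598×2.75) = 0.01399 K/W
R_total = 0.7 K/W
Q = ΔT/R_total = 41/0.7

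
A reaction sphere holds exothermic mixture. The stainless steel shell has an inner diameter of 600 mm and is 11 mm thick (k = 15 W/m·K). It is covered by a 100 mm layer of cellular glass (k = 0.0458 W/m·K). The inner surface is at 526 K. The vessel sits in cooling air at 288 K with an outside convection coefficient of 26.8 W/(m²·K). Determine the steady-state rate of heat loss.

Q ≈ 173 W

For a spherical shell R = (1/r₁ − 1/r₂)/(4πk); film R = 1/(h·4πr²). In series:
R_stainless steel shell = (1/0.3 − 1/0.311)/(4π×15) = 6.255×10^-4 K/W
R_cellular glass = (1/0.311 − 1/0.411)/(4π×0.0458) = 1.359 K/W
R_outer film = 1/(h·4πr_o²) = 1/(26.8×4π×0.411²) = 0.01758 K/W
R_total = 1.378 K/W
Q = ΔT/R_total = 238/1.378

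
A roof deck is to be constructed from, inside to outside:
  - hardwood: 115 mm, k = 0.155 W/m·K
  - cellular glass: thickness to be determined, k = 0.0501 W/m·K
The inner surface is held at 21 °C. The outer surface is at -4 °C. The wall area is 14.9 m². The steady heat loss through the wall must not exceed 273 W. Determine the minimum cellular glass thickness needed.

Using the resistance-network approach (series):
R_hardwood = L/(kA) = 0.115/(0.155×14.9) = 0.04979 K/W
Sum of the known resistances R_other = 0.04979 K/W
Required total resistance R_tot = ΔT/Q_allow = 25/273 = 0.09158 K/W
R_cellular glass = R_tot − R_other = 0.04178 K/W
L = R·k·A = 0.04178×0.0501×14.9

L ≈ 31.2 mm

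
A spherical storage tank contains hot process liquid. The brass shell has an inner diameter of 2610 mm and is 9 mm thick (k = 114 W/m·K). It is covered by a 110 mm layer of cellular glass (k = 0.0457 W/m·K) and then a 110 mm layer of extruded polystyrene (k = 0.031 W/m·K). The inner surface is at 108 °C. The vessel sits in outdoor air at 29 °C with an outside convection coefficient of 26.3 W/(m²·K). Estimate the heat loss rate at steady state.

Spherical conduction: R = (1/r_in − 1/r_out)/(4πk) per layer; series-sum.
R_brass shell = (1/1.305 − 1/1.314)/(4π×114) = 3.664×10^-6 K/W
R_cellular glass = (1/1.314 − 1/1.424)/(4π×0.0457) = 0.1024 K/W
R_extruded polystyrene = (1/1.424 − 1/1.534)/(4π×0.031) = 0.1293 K/W
R_outer film = 1/(h·4πr_o²) = 1/(26.3×4π×1.534²) = 0.001286 K/W
R_total = 0.2329 K/W
Q = ΔT/R_total = 79/0.2329

Q ≈ 339 W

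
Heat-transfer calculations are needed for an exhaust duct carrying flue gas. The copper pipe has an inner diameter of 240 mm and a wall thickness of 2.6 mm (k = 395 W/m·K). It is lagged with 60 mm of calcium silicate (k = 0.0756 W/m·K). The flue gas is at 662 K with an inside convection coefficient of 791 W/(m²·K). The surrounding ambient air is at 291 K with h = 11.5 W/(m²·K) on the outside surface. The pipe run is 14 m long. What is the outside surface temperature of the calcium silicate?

T ≈ 322 K

Per-layer cylindrical resistances, series-summed:
R_inner film = 1/(h_i·2πr₁L) = 1/(791×2π×0.12×14) = 1.198×10^-4 K/W
R_copper pipe wall = ln(122.6/120)/(2π×395×14) = 6.169×10^-7 K/W
R_calcium silicate = ln(182.6/122.6)/(2π×0.0756×14) = 0.0599 K/W
R_outer film = 1/(h_o·2πr_oL) = 1/(11.5×2π×0.1826×14) = 0.005414 K/W
R_total = 0.06544 K/W
Q = ΔT/R_total = 371/0.06544
Q = 5670 W
T_interface = T_inner − Q·ΣR(inner→interface) = 662 − 5670×0.06002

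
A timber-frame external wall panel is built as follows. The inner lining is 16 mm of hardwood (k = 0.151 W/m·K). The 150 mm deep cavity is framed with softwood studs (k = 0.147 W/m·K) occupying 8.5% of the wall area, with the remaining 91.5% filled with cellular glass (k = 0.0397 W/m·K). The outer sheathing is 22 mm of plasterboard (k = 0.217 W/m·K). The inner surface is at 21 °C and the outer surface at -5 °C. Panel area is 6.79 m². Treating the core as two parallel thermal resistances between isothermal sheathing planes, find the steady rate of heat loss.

Sheathing layers in series; stud and cavity paths in parallel between them.
R_inner = 0.016/(0.151×6.79) = 0.01561 K/W
R_stud  = 0.15/(0.147×0.085×6.79) = 1.768 K/W
R_cav   = 0.15/(0.0397×0.915×6.79) = 0.6081 K/W
1/R_core = 1/R_stud + 1/R_cav → R_core = 0.4525 K/W
R_outer = 0.022/(0.217×6.79) = 0.01493 K/W
R_total = 0.483 K/W
Q = ΔT/R_total = 26/0.483

Q ≈ 53.8 W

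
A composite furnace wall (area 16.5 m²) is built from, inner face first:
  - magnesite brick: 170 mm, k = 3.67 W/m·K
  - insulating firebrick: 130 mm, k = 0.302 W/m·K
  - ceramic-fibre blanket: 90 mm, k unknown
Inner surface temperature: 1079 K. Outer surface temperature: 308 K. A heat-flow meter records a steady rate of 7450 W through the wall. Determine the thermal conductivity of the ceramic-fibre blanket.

k ≈ 0.0731 W/(m·K)

Model the wall as resistances in series:
R_magnesite brick = L/(kA) = 0.17/(3.67×16.5) = 0.002807 K/W
R_insulating firebrick = L/(kA) = 0.13/(0.302×16.5) = 0.02609 K/W
Sum of known resistances R_other = 0.0289 K/W
Total R = ΔT/Q = 771/7450 = 0.1035 K/W
R_ceramic-fibre blanket = R_total − R_other = 0.07459 K/W
k = L/(R·A) = 0.09/(0.07459×16.5)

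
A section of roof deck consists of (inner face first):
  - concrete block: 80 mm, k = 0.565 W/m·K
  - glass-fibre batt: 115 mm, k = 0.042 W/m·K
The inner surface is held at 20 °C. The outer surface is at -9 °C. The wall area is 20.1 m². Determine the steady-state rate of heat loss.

Q ≈ 202 W

Thermal resistances in series:
R_concrete block = L/(kA) = 0.08/(0.565×20.1) = 0.007044 K/W
R_glass-fibre batt = L/(kA) = 0.115/(0.042×20.1) = 0.1362 K/W
R_total = 0.1433 K/W
Q = ΔT / R_total = 29 / 0.1433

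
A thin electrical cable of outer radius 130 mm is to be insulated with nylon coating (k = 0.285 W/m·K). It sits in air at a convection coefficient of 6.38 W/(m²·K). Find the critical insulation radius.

r_cr ≈ 44.7 mm

For a cylinder r_cr = k/h = 0.285/6.38
r_cr = 44.7 mm; since the bare radius (130 mm) is above r_cr, any added insulation will reduce heat loss.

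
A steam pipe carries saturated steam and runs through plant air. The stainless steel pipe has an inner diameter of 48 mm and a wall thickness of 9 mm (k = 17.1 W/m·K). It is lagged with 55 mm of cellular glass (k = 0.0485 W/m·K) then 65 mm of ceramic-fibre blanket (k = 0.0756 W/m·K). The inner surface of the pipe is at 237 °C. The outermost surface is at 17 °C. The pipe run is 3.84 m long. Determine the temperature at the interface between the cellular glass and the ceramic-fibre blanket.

T ≈ 75.4 °C

Cylindrical conduction, so R = ln(r₂/r₁)/(2πkL) per layer, in series:
R_stainless steel pipe wall = ln(33/24)/(2π×17.1×3.84) = 7.719×10^-4 K/W
R_cellular glass = ln(88/33)/(2π×0.0485×3.84) = 0.8382 K/W
R_ceramic-fibre blanket = ln(153/88)/(2π×0.0756×3.84) = 0.3032 K/W
R_total = 1.142 K/W
Q = ΔT/R_total = 220/1.142
Q = 193 W
T_interface = T_inner − Q·ΣR(inner→interface) = 237 − 193×0.839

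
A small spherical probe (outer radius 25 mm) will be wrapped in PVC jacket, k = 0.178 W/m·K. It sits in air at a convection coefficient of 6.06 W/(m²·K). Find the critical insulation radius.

r_cr ≈ 58.7 mm

For a sphere r_cr = 2k/h = 2×0.178/6.06
r_cr = 58.7 mm; since the bare radius (25 mm) is below r_cr, adding a thin layer of insulation will *increase* heat loss.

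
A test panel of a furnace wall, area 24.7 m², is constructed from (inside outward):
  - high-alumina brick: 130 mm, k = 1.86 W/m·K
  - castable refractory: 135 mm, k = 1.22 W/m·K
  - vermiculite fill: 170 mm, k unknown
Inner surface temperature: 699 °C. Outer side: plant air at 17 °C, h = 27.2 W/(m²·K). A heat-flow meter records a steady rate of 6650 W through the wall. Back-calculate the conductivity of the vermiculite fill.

k ≈ 0.0734 W/(m·K)

Using the resistance-network approach (series):
R_high-alumina brick = L/(kA) = 0.13/(1.86×24.7) = 0.00283 K/W
R_castable refractory = L/(kA) = 0.135/(1.22×24.7) = 0.00448 K/W
R_outer film = 1/(h_o·A) = 1/(27.2×24.7) = 0.001488 K/W
Sum of known resistances R_other = 0.008798 K/W
Total R = ΔT/Q = 682/6650 = 0.1026 K/W
R_vermiculite fill = R_total − R_other = 0.09376 K/W
k = L/(R·A) = 0.17/(0.09376×24.7)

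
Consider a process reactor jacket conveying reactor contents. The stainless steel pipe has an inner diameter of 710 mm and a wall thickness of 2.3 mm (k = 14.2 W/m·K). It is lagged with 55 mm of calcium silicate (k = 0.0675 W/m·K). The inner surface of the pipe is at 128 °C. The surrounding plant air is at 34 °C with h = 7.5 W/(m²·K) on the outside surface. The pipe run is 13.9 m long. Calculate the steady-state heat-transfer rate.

Q ≈ 3360 W

For a radial system each layer contributes R = ln(r_out/r_in)/(2πkL); films add R = 1/(hA).
R_stainless steel pipe wall = ln(357.3/355)/(2π×14.2×13.9) = 5.207×10^-6 K/W
R_calcium silicate = ln(412.3/357.3)/(2π×0.0675×13.9) = 0.02429 K/W
R_outer film = 1/(h_o·2πr_oL) = 1/(7.5×2π×0.4123×13.9) = 0.003703 K/W
R_total = 0.02799 K/W
Q = ΔT/R_total = 94/0.02799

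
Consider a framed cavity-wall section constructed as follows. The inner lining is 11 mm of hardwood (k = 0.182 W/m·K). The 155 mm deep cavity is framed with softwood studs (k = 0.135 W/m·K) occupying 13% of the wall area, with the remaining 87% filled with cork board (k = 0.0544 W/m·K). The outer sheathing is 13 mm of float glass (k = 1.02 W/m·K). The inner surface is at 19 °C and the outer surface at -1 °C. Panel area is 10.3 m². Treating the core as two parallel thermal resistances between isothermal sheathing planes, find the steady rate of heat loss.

Sheathing layers in series; stud and cavity paths in parallel between them.
R_inner = 0.011/(0.182×10.3) = 0.005868 K/W
R_stud  = 0.155/(0.135×0.13×10.3) = 0.8575 K/W
R_cav   = 0.155/(0.0544×0.87×10.3) = 0.318 K/W
1/R_core = 1/R_stud + 1/R_cav → R_core = 0.232 K/W
R_outer = 0.013/(1.02×10.3) = 0.001237 K/W
R_total = 0.2391 K/W
Q = ΔT/R_total = 20/0.2391

Q ≈ 83.7 W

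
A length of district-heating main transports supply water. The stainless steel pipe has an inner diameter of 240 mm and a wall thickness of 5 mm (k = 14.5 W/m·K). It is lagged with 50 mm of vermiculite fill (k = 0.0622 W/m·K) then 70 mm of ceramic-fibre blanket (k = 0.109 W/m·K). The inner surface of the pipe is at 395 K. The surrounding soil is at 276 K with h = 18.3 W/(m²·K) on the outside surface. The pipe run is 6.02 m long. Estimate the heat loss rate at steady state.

Q ≈ 516 W

Radial resistances (cylindrical: R_cond = ln(r_o/r_i)/(2πkL), R_conv = 1/(h·2πrL)):
R_stainless steel pipe wall = ln(125/120)/(2π×14.5×6.02) = 7.443×10^-5 K/W
R_vermiculite fill = ln(175/125)/(2π×0.0622×6.02) = 0.143 K/W
R_ceramic-fibre blanket = ln(245/175)/(2π×0.109×6.02) = 0.08161 K/W
R_outer film = 1/(h_o·2πr_oL) = 1/(18.3×2π×0.245×6.02) = 0.005897 K/W
R_total = 0.2306 K/W
Q = ΔT/R_total = 119/0.2306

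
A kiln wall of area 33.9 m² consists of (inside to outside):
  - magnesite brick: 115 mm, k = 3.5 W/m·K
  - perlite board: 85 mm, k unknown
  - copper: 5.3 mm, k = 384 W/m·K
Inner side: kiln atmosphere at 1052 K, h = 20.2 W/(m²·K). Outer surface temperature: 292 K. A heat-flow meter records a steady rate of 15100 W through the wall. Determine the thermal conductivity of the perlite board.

Thermal resistances in series:
R_inner film = 1/(h_i·A) = 1/(20.2×33.9) = 0.00146 K/W
R_magnesite brick = L/(kA) = 0.115/(3.5×33.9) = 9.692×10^-4 K/W
R_copper = L/(kA) = 0.0053/(384×33.9) = 4.071×10^-7 K/W
Sum of known resistances R_other = 0.00243 K/W
Total R = ΔT/Q = 760/15100 = 0.05033 K/W
R_perlite board = R_total − R_other = 0.0479 K/W
k = L/(R·A) = 0.085/(0.0479×33.9)

k ≈ 0.0523 W/(m·K)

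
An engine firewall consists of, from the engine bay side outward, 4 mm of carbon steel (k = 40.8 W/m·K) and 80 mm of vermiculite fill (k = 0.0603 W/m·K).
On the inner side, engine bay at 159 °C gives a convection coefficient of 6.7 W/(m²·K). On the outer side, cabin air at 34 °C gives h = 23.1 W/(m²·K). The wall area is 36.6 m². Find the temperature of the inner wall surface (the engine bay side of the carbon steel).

Using the resistance-network approach (series):
R_inner film = 1/(h_i·A) = 1/(6.7×36.6) = 0.004078 K/W
R_carbon steel = L/(kA) = 0.004/(40.8×36.6) = 2.679×10^-6 K/W
R_vermiculite fill = L/(kA) = 0.08/(0.0603×36.6) = 0.03625 K/W
R_outer film = 1/(h_o·A) = 1/(23.1×36.6) = 0.001183 K/W
R_total = 0.04151 K/W;  Q = ΔT/R_total = 125/0.04151 = 3011 W
T_interface = T_inner − Q·ΣR(inner→interface) = 159 − 3010×0.004078

T ≈ 147 °C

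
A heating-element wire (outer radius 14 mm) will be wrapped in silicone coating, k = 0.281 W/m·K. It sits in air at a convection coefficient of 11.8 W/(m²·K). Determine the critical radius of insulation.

r_cr ≈ 23.8 mm

For a cylinder r_cr = k/h = 0.281/11.8
r_cr = 23.8 mm; since the bare radius (14 mm) is below r_cr, adding a thin layer of insulation will *increase* heat loss.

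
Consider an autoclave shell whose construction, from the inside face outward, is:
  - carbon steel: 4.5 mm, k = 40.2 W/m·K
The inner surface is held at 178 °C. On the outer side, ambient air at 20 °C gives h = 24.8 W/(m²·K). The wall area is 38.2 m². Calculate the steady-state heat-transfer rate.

Using the resistance-network approach (series):
R_carbon steel = L/(kA) = 0.0045/(40.2×38.2) = 2.93×10^-6 K/W
R_outer film = 1/(h_o·A) = 1/(24.8×38.2) = 0.001056 K/W
R_total = 0.001058 K/W
Q = ΔT / R_total = 158 / 0.001058

Q ≈ 149000 W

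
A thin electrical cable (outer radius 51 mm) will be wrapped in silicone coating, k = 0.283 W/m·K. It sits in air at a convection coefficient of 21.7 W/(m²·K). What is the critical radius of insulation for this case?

For a cylinder r_cr = k/h = 0.283/21.7
r_cr = 13 mm; since the bare radius (51 mm) is above r_cr, any added insulation will reduce heat loss.

r_cr ≈ 13 mm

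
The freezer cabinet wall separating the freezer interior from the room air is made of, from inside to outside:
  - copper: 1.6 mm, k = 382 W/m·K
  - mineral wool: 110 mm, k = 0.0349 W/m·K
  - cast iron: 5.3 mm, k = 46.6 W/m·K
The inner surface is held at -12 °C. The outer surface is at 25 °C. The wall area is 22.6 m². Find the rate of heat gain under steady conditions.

Thermal resistances in series:
R_copper = L/(kA) = 0.0016/(382×22.6) = 1.853×10^-7 K/W
R_mineral wool = L/(kA) = 0.11/(0.0349×22.6) = 0.1395 K/W
R_cast iron = L/(kA) = 0.0053/(46.6×22.6) = 5.032×10^-6 K/W
R_total = 0.1395 K/W
Q = ΔT / R_total = 37 / 0.1395

Q ≈ 265 W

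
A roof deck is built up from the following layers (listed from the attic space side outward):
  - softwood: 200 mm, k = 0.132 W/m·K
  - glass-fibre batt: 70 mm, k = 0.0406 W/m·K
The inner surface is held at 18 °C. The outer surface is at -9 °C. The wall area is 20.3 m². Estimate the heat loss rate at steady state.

Using the resistance-network approach (series):
R_softwood = L/(kA) = 0.2/(0.132×20.3) = 0.07464 K/W
R_glass-fibre batt = L/(kA) = 0.07/(0.0406×20.3) = 0.08493 K/W
R_total = 0.1596 K/W
Q = ΔT / R_total = 27 / 0.1596

Q ≈ 169 W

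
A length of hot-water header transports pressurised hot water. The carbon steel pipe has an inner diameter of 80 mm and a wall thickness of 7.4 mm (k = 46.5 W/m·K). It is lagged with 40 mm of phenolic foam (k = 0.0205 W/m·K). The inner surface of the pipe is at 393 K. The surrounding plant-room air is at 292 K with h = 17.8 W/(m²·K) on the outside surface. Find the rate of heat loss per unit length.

q′ ≈ 20.8 W/m

Radial resistances (cylindrical: R_cond = ln(r_o/r_i)/(2πkL), R_conv = 1/(h·2πrL)):
R_carbon steel pipe wall = ln(47.4/40)/(2π×46.5×1) = 5.81×10^-4 K/W
R_phenolic foam = ln(87.4/47.4)/(2π×0.0205×1) = 4.75 K/W
R_outer film = 1/(h_o·2πr_oL) = 1/(17.8×2π×0.0874×1) = 0.1023 K/W
R_total = 4.853 K/W
Q = ΔT/R_total = 101/4.853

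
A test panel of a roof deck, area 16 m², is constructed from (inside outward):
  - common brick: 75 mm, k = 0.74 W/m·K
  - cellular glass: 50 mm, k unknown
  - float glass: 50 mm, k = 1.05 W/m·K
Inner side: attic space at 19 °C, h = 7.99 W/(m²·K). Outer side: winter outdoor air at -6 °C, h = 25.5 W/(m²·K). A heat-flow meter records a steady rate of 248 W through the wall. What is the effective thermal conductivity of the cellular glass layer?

k ≈ 0.0385 W/(m·K)

Using the resistance-network approach (series):
R_inner film = 1/(h_i·A) = 1/(7.99×16) = 0.007822 K/W
R_common brick = L/(kA) = 0.075/(0.74×16) = 0.006334 K/W
R_float glass = L/(kA) = 0.05/(1.05×16) = 0.002976 K/W
R_outer film = 1/(h_o·A) = 1/(25.5×16) = 0.002451 K/W
Sum of known resistances R_other = 0.01958 K/W
Total R = ΔT/Q = 25/248 = 0.1008 K/W
R_cellular glass = R_total − R_other = 0.08122 K/W
k = L/(R·A) = 0.05/(0.08122×16)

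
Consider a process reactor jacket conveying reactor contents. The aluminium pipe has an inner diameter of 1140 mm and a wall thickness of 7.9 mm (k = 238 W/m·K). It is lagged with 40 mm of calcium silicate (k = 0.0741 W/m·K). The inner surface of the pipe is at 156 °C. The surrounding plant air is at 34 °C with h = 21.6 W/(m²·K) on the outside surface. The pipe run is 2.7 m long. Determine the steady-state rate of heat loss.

Cylindrical conduction, so R = ln(r₂/r₁)/(2πkL) per layer, in series:
R_aluminium pipe wall = ln(577.9/570)/(2π×238×2.7) = 3.409×10^-6 K/W
R_calcium silicate = ln(617.9/577.9)/(2π×0.0741×2.7) = 0.05324 K/W
R_outer film = 1/(h_o·2πr_oL) = 1/(21.6×2π×0.6179×2.7) = 0.004417 K/W
R_total = 0.05766 K/W
Q = ΔT/R_total = 122/0.05766

Q ≈ 2120 W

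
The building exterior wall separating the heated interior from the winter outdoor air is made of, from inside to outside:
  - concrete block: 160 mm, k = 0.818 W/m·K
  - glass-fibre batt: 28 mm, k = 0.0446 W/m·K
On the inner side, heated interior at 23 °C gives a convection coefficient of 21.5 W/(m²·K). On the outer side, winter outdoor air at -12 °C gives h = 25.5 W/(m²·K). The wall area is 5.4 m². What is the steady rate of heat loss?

Q ≈ 208 W

Treating each layer as a thermal resistance in series:
R_inner film = 1/(h_i·A) = 1/(21.5×5.4) = 0.008613 K/W
R_concrete block = L/(kA) = 0.16/(0.818×5.4) = 0.03622 K/W
R_glass-fibre batt = L/(kA) = 0.028/(0.0446×5.4) = 0.1163 K/W
R_outer film = 1/(h_o·A) = 1/(25.5×5.4) = 0.007262 K/W
R_total = 0.1684 K/W
Q = ΔT / R_total = 35 / 0.1684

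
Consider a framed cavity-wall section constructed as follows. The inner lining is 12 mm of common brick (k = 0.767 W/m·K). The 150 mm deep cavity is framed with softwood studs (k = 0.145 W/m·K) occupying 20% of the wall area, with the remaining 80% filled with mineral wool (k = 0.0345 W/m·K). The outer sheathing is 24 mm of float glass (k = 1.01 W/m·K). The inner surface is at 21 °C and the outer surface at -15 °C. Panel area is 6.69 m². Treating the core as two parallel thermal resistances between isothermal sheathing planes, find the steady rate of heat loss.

Sheathing layers in series; stud and cavity paths in parallel between them.
R_inner = 0.012/(0.767×6.69) = 0.002339 K/W
R_stud  = 0.15/(0.145×0.2×6.69) = 0.7732 K/W
R_cav   = 0.15/(0.0345×0.8×6.69) = 0.8124 K/W
1/R_core = 1/R_stud + 1/R_cav → R_core = 0.3961 K/W
R_outer = 0.024/(1.01×6.69) = 0.003552 K/W
R_total = 0.402 K/W
Q = ΔT/R_total = 36/0.402

Q ≈ 89.5 W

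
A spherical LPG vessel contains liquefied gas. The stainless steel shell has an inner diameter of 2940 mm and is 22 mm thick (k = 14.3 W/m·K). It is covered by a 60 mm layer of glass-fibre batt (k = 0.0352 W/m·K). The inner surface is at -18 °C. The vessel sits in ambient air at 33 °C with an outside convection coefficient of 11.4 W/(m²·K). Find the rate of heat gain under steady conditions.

Radial (spherical) resistances in series:
R_stainless steel shell = (1/1.47 − 1/1.492)/(4π×14.3) = 5.582×10^-5 K/W
R_glass-fibre batt = (1/1.492 − 1/1.552)/(4π×0.0352) = 0.05858 K/W
R_outer film = 1/(h·4πr_o²) = 1/(11.4×4π×1.552²) = 0.002898 K/W
R_total = 0.06153 K/W
Q = ΔT/R_total = 51/0.06153

Q ≈ 829 W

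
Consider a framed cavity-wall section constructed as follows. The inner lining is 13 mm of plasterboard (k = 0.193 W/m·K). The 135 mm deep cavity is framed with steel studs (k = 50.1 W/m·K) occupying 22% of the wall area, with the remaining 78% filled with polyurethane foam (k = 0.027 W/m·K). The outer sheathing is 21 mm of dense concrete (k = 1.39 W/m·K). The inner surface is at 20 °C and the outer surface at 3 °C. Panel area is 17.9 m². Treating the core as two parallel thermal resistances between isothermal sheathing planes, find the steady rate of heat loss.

Sheathing layers in series; stud and cavity paths in parallel between them.
R_inner = 0.013/(0.193×17.9) = 0.003763 K/W
R_stud  = 0.135/(50.1×0.22×17.9) = 6.843×10^-4 K/W
R_cav   = 0.135/(0.027×0.78×17.9) = 0.3581 K/W
1/R_core = 1/R_stud + 1/R_cav → R_core = 6.83×10^-4 K/W
R_outer = 0.021/(1.39×17.9) = 8.44×10^-4 K/W
R_total = 0.00529 K/W
Q = ΔT/R_total = 17/0.00529

Q ≈ 3210 W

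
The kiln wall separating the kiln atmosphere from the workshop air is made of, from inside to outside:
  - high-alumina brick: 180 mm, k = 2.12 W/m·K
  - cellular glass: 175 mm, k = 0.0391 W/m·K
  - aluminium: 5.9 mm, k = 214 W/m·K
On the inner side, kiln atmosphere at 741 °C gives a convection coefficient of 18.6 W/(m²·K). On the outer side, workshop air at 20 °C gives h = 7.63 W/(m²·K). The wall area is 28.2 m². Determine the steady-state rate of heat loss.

Q ≈ 4280 W

Model the wall as resistances in series:
R_inner film = 1/(h_i·A) = 1/(18.6×28.2) = 0.001907 K/W
R_high-alumina brick = L/(kA) = 0.18/(2.12×28.2) = 0.003011 K/W
R_cellular glass = L/(kA) = 0.175/(0.0391×28.2) = 0.1587 K/W
R_aluminium = L/(kA) = 0.0059/(214×28.2) = 9.777×10^-7 K/W
R_outer film = 1/(h_o·A) = 1/(7.63×28.2) = 0.004648 K/W
R_total = 0.1683 K/W
Q = ΔT / R_total = 721 / 0.1683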